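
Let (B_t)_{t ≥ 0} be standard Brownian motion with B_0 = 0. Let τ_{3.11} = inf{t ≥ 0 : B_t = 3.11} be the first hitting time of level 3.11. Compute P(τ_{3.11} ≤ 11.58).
P(τ_{3.11} ≤ 11.58) = 2(1 − Φ(3.11/√11.58)) = 2(1 − Φ(0.9139)) ≈ 0.3608

By the reflection principle for standard BM, P(τ_b ≤ t) = 2 · P(B_t ≥ b). Since B_t ~ N(0, t), P(B_t ≥ 3.11) = 1 − Φ(3.11/√t) = 1 − Φ(3.11/√11.58) = 1 − Φ(0.9139) ≈ 0.18038. Doubling: P(τ_{3.11} ≤ 11.58) ≈ 2 · 0.18038 = 0.36076 ≈ 0.3608.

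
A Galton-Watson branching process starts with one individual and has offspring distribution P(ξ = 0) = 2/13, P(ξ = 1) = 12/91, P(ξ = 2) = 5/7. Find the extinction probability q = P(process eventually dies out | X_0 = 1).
q = 14/65

The pgf is f(s) = 2/13 + 12/91·s + 5/7·s². The extinction probability q is the smallest fixed point of f in [0, 1]. Setting s = f(s):
  5/7·s² + (12/91 − 1)·s + 2/13 = 0
  5/7·s² − (2/13 + 5/7)·s + 2/13 = 0
which factors as (s − 1)·(5/7·s − 2/13) = 0, giving roots s = 1 and s = (2/13)/(5/7) = 14/65.
Mean offspring μ = 12/91 + 2·5/7 = 142/91 > 1 (supercritical), so q < 1. The extinction probability is the smaller root: q = (2/13)/(5/7) = 14/65.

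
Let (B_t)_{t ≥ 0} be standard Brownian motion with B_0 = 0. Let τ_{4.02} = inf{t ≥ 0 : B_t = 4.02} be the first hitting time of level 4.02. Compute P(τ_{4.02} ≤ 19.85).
P(τ_{4.02} ≤ 19.85) = 2(1 − Φ(4.02/√19.85)) = 2(1 − Φ(0.9023)) ≈ 0.3669

By the reflection principle for standard BM, P(τ_b ≤ t) = 2 · P(B_t ≥ b). Since B_t ~ N(0, t), P(B_t ≥ 4.02) = 1 − Φ(4.02/√t) = 1 − Φ(4.02/√19.85) = 1 − Φ(0.9023) ≈ 0.18345. Doubling: P(τ_{4.02} ≤ 19.85) ≈ 2 · 0.18345 = 0.36690 ≈ 0.3669.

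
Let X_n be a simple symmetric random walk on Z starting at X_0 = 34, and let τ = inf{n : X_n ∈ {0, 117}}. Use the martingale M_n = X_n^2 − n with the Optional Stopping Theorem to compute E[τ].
E[τ] = 2822

M_n = X_n^2 − n is a martingale (since E[X_{n+1}^2 | F_n] = X_n^2 + 1). By OST (τ has finite mean in a bounded region), E[M_τ] = E[M_0] = X_0^2 − 0 = 34^2 = 1156. Also E[M_τ] = E[X_τ^2] − E[τ]. The walk exits at 0 or 117, with P(hit 117 first) = 34/117, so E[X_τ^2] = 117^2 · 34/117 + 0 = 3978. Thus E[τ] = E[X_τ^2] − E[M_τ] = 3978 − 1156 = 2822 = 34(117 − 34) = 2822.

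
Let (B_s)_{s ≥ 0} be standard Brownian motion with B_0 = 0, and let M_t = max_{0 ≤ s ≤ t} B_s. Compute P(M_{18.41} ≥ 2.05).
P(M_{18.41} ≥ 2.05) = 2·P(B_{18.41} ≥ 2.05) = 2(1 − Φ(2.05/√18.41)) ≈ 0.6328

By the reflection principle for Brownian motion, P(M_t ≥ a) = 2 · P(B_t ≥ a) for a ≥ 0. Since B_t ~ N(0, t), P(B_t ≥ 2.05) = 1 − Φ(2.05/√t) = 1 − Φ(2.05/√18.41) = 1 − Φ(0.4778). So
  P(M_{18.41} ≥ 2.05) = 2(1 − Φ(0.4778)) ≈ 0.6328.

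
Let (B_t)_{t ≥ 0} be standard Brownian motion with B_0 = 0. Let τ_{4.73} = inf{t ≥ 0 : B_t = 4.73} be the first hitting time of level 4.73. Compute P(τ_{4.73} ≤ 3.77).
P(τ_{4.73} ≤ 3.77) = 2(1 − Φ(4.73/√3.77)) = 2(1 − Φ(2.4361)) ≈ 0.0148

By the reflection principle for standard BM, P(τ_b ≤ t) = 2 · P(B_t ≥ b). Since B_t ~ N(0, t), P(B_t ≥ 4.73) = 1 − Φ(4.73/√t) = 1 − Φ(4.73/√3.77) = 1 − Φ(2.4361) ≈ 0.00742. Doubling: P(τ_{4.73} ≤ 3.77) ≈ 2 · 0.00742 = 0.01484 ≈ 0.0148.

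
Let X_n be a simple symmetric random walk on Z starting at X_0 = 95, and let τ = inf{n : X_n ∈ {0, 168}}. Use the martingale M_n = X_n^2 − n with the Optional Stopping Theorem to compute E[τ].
E[τ] = 6935

M_n = X_n^2 − n is a martingale (since E[X_{n+1}^2 | F_n] = X_n^2 + 1). By OST (τ has finite mean in a bounded region), E[M_τ] = E[M_0] = X_0^2 − 0 = 95^2 = 9025. Also E[M_τ] = E[X_τ^2] − E[τ]. The walk exits at 0 or 168, with P(hit 168 first) = 95/168, so E[X_τ^2] = 168^2 · 95/168 + 0 = 15960. Thus E[τ] = E[X_τ^2] − E[M_τ] = 15960 − 9025 = 6935 = 95(168 − 95) = 6935.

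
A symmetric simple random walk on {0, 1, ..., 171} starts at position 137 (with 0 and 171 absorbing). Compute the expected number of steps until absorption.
E[τ | X_0 = 137] = 4658

Let v_k = E[τ | X_0 = k]. Boundary: v_0 = v_171 = 0. Recurrence: v_k = 1 + (v_{k-1} + v_{k+1})/2 for 1 ≤ k ≤ 170. The particular solution to v_k − (v_{k-1} + v_{k+1})/2 = 1 is v_k = −k^2. Adding homogeneous solution A + B k and matching boundaries gives v_k = k (171 − k). Substituting k = 137: v_137 = 137 · 34 = 4658.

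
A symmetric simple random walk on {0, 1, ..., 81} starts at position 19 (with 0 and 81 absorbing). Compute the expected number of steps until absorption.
E[τ | X_0 = 19] = 1178

Let v_k = E[τ | X_0 = k]. Boundary: v_0 = v_81 = 0. Recurrence: v_k = 1 + (v_{k-1} + v_{k+1})/2 for 1 ≤ k ≤ 80. The particular solution to v_k − (v_{k-1} + v_{k+1})/2 = 1 is v_k = −k^2. Adding homogeneous solution A + B k and matching boundaries gives v_k = k (81 − k). Substituting k = 19: v_19 = 19 · 62 = 1178.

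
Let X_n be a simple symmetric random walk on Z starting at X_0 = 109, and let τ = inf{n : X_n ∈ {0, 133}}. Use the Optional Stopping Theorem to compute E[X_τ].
E[X_τ] = 109

X_n is a martingale and τ is a bounded-mean stopping time (indeed τ is finite a.s. with bounded expectation since the walk is in a bounded region). By the OST, E[X_τ] = E[X_0] = 109. Equivalently: E[X_τ] = 133 · P(hit 133 first) + 0 · P(hit 0 first) = 133 · (109/133) = 109.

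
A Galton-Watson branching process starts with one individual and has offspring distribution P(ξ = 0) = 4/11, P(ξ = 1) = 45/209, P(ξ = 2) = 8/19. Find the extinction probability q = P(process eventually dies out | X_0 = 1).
q = 19/22

The pgf is f(s) = 4/11 + 45/209·s + 8/19·s². The extinction probability q is the smallest fixed point of f in [0, 1]. Setting s = f(s):
  8/19·s² + (45/209 − 1)·s + 4/11 = 0
  8/19·s² − (4/11 + 8/19)·s + 4/11 = 0
which factors as (s − 1)·(8/19·s − 4/11) = 0, giving roots s = 1 and s = (4/11)/(8/19) = 19/22.
Mean offspring μ = 45/209 + 2·8/19 = 221/209 > 1 (supercritical), so q < 1. The extinction probability is the smaller root: q = (4/11)/(8/19) = 19/22.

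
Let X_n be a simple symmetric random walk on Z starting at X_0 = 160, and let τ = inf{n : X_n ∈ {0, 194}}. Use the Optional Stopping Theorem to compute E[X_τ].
E[X_τ] = 160

X_n is a martingale and τ is a bounded-mean stopping time (indeed τ is finite a.s. with bounded expectation since the walk is in a bounded region). By the OST, E[X_τ] = E[X_0] = 160. Equivalently: E[X_τ] = 194 · P(hit 194 first) + 0 · P(hit 0 first) = 194 · (160/194) = 160.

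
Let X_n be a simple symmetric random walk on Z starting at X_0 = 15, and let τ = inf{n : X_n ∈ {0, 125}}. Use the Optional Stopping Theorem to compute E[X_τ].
E[X_τ] = 15

X_n is a martingale and τ is a bounded-mean stopping time (indeed τ is finite a.s. with bounded expectation since the walk is in a bounded region). By the OST, E[X_τ] = E[X_0] = 15. Equivalently: E[X_τ] = 125 · P(hit 125 first) + 0 · P(hit 0 first) = 125 · (15/125) = 15.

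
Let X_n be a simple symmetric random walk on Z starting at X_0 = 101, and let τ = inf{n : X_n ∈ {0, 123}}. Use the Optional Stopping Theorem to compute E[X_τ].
E[X_τ] = 101

X_n is a martingale and τ is a bounded-mean stopping time (indeed τ is finite a.s. with bounded expectation since the walk is in a bounded region). By the OST, E[X_τ] = E[X_0] = 101. Equivalently: E[X_τ] = 123 · P(hit 123 first) + 0 · P(hit 0 first) = 123 · (101/123) = 101.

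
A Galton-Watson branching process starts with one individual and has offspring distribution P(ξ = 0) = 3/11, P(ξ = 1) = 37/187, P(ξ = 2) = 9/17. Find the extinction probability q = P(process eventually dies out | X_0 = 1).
q = 17/33

The pgf is f(s) = 3/11 + 37/187·s + 9/17·s². The extinction probability q is the smallest fixed point of f in [0, 1]. Setting s = f(s):
  9/17·s² + (37/187 − 1)·s + 3/11 = 0
  9/17·s² − (3/11 + 9/17)·s + 3/11 = 0
which factors as (s − 1)·(9/17·s − 3/11) = 0, giving roots s = 1 and s = (3/11)/(9/17) = 17/33.
Mean offspring μ = 37/187 + 2·9/17 = 235/187 > 1 (supercritical), so q < 1. The extinction probability is the smaller root: q = (3/11)/(9/17) = 17/33.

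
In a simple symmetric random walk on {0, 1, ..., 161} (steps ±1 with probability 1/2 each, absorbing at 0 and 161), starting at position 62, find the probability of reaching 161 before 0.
P(hit 161 before 0) = 62/161

Let u_k = P(hit 161 before 0 | start at k). Then u_0 = 0, u_161 = 1, and u_k = u_{k-1}/2 + u_{k+1}/2 for 1 ≤ k ≤ 160. This harmonic recurrence is solved by u_k = k/161, giving u_62 = 62/161.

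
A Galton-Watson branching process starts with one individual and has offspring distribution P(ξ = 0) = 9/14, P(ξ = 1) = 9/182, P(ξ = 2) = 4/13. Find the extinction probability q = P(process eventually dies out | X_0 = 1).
q = 1

Mean offspring μ = 0·9/14 + 1·9/182 + 2·4/13 = 121/182 ≤ 1. For μ ≤ 1 with offspring not concentrated at 1, the Galton-Watson process goes extinct almost surely, so q = 1.
(Algebraic check: The pgf is f(s) = 9/14 + 9/182·s + 4/13·s². The extinction probability q is the smallest fixed point of f in [0, 1]. Setting s = f(s):
  4/13·s² + (9/182 − 1)·s + 9/14 = 0
  4/13·s² − (9/14 + 4/13)·s + 9/14 = 0
which factors as (s − 1)·(4/13·s − 9/14) = 0, giving roots s = 1 and s = (9/14)/(4/13) = 117/56. Since 117/56 ≥ 1, the smallest root in [0, 1] is s = 1.)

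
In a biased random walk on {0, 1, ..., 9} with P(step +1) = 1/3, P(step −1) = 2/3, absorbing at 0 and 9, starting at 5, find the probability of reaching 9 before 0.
P(hit 9 before 0) = (1 − (2)^5) / (1 − (2)^9) = 31/511

Let u_k denote P(reach 9 before 0 | start at k). Boundary: u_0 = 0, u_9 = 1. Recurrence: u_k = 1/3·u_{k+1} + 2/3·u_{k-1} for 1 ≤ k ≤ 8. Try u_k = A + B·r^k with r = q/p = (2/3)/(1/3) = 2. Substitution satisfies the recurrence; boundary conditions give:
  u_k = (1 − r^k) / (1 − r^N) = (1 − (2)^5) / (1 − (2)^9) = 31/511.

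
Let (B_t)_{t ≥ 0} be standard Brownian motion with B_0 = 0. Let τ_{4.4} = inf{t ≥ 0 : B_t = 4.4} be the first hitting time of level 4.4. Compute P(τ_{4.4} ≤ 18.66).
P(τ_{4.4} ≤ 18.66) = 2(1 − Φ(4.4/√18.66)) = 2(1 − Φ(1.0186)) ≈ 0.3084

By the reflection principle for standard BM, P(τ_b ≤ t) = 2 · P(B_t ≥ b). Since B_t ~ N(0, t), P(B_t ≥ 4.4) = 1 − Φ(4.4/√t) = 1 − Φ(4.4/√18.66) = 1 − Φ(1.0186) ≈ 0.15420. Doubling: P(τ_{4.4} ≤ 18.66) ≈ 2 · 0.15420 = 0.30840 ≈ 0.3084.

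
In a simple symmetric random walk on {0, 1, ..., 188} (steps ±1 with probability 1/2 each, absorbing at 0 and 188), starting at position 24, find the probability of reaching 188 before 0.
P(hit 188 before 0) = 24/188 = 6/47

Let u_k = P(hit 188 before 0 | start at k). Then u_0 = 0, u_188 = 1, and u_k = u_{k-1}/2 + u_{k+1}/2 for 1 ≤ k ≤ 187. This harmonic recurrence is solved by u_k = k/188, giving u_24 = 24/188 = 6/47.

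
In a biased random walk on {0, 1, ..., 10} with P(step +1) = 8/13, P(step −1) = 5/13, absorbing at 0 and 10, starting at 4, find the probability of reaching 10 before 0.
P(hit 10 before 0) = (1 − (5/8)^4) / (1 − (5/8)^10) = 23330816/27281441

Let u_k denote P(reach 10 before 0 | start at k). Boundary: u_0 = 0, u_10 = 1. Recurrence: u_k = 8/13·u_{k+1} + 5/13·u_{k-1} for 1 ≤ k ≤ 9. Try u_k = A + B·r^k with r = q/p = (5/13)/(8/13) = 5/8. Substitution satisfies the recurrence; boundary conditions give:
  u_k = (1 − r^k) / (1 − r^N) = (1 − (5/8)^4) / (1 − (5/8)^10) = 23330816/27281441.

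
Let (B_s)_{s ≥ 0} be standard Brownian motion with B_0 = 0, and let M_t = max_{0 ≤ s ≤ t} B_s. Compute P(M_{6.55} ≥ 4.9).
P(M_{6.55} ≥ 4.9) = 2·P(B_{6.55} ≥ 4.9) = 2(1 − Φ(4.9/√6.55)) ≈ 0.0555

By the reflection principle for Brownian motion, P(M_t ≥ a) = 2 · P(B_t ≥ a) for a ≥ 0. Since B_t ~ N(0, t), P(B_t ≥ 4.9) = 1 − Φ(4.9/√t) = 1 − Φ(4.9/√6.55) = 1 − Φ(1.9146). So
  P(M_{6.55} ≥ 4.9) = 2(1 − Φ(1.9146)) ≈ 0.0555.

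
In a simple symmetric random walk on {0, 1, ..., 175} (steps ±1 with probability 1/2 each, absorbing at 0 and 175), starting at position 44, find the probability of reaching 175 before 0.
P(hit 175 before 0) = 44/175

Let u_k = P(hit 175 before 0 | start at k). Then u_0 = 0, u_175 = 1, and u_k = u_{k-1}/2 + u_{k+1}/2 for 1 ≤ k ≤ 174. This harmonic recurrence is solved by u_k = k/175, giving u_44 = 44/175.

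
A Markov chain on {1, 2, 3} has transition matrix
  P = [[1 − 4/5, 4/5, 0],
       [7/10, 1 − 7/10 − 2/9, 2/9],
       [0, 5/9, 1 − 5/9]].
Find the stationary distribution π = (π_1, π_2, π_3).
π = (5/13, 40/91, 16/91)

This is a birth-death chain on three states, which satisfies detailed balance: π_1 · P_{12} = π_2 · P_{21} and π_2 · P_{23} = π_3 · P_{32}.
From π_1 · 4/5 = π_2 · 7/10: π_2/π_1 = (4/5)/(7/10) = 8/7.
From π_2 · 2/9 = π_3 · 5/9: π_3/π_2 = (2/9)/(5/9) = 2/5.
Take π_1 proportional to 1; then unnormalized π = (1, 8/7, 16/35). Normalize by dividing by the sum 13/5:
  π = (5/13, 40/91, 16/91).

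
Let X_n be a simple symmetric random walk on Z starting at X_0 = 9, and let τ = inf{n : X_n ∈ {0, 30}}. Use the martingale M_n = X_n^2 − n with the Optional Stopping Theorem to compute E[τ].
E[τ] = 189

M_n = X_n^2 − n is a martingale (since E[X_{n+1}^2 | F_n] = X_n^2 + 1). By OST (τ has finite mean in a bounded region), E[M_τ] = E[M_0] = X_0^2 − 0 = 9^2 = 81. Also E[M_τ] = E[X_τ^2] − E[τ]. The walk exits at 0 or 30, with P(hit 30 first) = 9/30, so E[X_τ^2] = 30^2 · 9/30 + 0 = 270. Thus E[τ] = E[X_τ^2] − E[M_τ] = 270 − 81 = 189 = 9(30 − 9) = 189.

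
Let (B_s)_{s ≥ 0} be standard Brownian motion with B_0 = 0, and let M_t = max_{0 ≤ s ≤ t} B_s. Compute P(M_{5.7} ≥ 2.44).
P(M_{5.7} ≥ 2.44) = 2·P(B_{5.7} ≥ 2.44) = 2(1 − Φ(2.44/√5.7)) ≈ 0.3068

By the reflection principle for Brownian motion, P(M_t ≥ a) = 2 · P(B_t ≥ a) for a ≥ 0. Since B_t ~ N(0, t), P(B_t ≥ 2.44) = 1 − Φ(2.44/√t) = 1 − Φ(2.44/√5.7) = 1 − Φ(1.0220). So
  P(M_{5.7} ≥ 2.44) = 2(1 − Φ(1.0220)) ≈ 0.3068.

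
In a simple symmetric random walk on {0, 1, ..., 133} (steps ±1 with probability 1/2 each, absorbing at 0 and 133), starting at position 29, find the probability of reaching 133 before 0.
P(hit 133 before 0) = 29/133

Let u_k = P(hit 133 before 0 | start at k). Then u_0 = 0, u_133 = 1, and u_k = u_{k-1}/2 + u_{k+1}/2 for 1 ≤ k ≤ 132. This harmonic recurrence is solved by u_k = k/133, giving u_29 = 29/133.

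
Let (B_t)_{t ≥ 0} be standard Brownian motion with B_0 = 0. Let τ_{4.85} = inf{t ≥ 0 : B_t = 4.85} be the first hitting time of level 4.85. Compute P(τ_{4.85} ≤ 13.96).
P(τ_{4.85} ≤ 13.96) = 2(1 − Φ(4.85/√13.96)) = 2(1 − Φ(1.2981)) ≈ 0.1943

By the reflection principle for standard BM, P(τ_b ≤ t) = 2 · P(B_t ≥ b). Since B_t ~ N(0, t), P(B_t ≥ 4.85) = 1 − Φ(4.85/√t) = 1 − Φ(4.85/√13.96) = 1 − Φ(1.2981) ≈ 0.09713. Doubling: P(τ_{4.85} ≤ 13.96) ≈ 2 · 0.09713 = 0.19426 ≈ 0.1943.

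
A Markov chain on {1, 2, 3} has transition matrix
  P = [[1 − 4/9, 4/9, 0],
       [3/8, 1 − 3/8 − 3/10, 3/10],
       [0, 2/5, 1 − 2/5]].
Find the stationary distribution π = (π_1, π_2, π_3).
π = (27/83, 32/83, 24/83)

This is a birth-death chain on three states, which satisfies detailed balance: π_1 · P_{12} = π_2 · P_{21} and π_2 · P_{23} = π_3 · P_{32}.
From π_1 · 4/9 = π_2 · 3/8: π_2/π_1 = (4/9)/(3/8) = 32/27.
From π_2 · 3/10 = π_3 · 2/5: π_3/π_2 = (3/10)/(2/5) = 3/4.
Take π_1 proportional to 1; then unnormalized π = (1, 32/27, 8/9). Normalize by dividing by the sum 83/27:
  π = (27/83, 32/83, 24/83).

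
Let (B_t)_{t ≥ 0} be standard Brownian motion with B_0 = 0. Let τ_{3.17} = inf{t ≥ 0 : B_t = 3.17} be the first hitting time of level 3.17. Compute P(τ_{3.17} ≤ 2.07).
P(τ_{3.17} ≤ 2.07) = 2(1 − Φ(3.17/√2.07)) = 2(1 − Φ(2.2033)) ≈ 0.0276

By the reflection principle for standard BM, P(τ_b ≤ t) = 2 · P(B_t ≥ b). Since B_t ~ N(0, t), P(B_t ≥ 3.17) = 1 − Φ(3.17/√t) = 1 − Φ(3.17/√2.07) = 1 − Φ(2.2033) ≈ 0.01379. Doubling: P(τ_{3.17} ≤ 2.07) ≈ 2 · 0.01379 = 0.02758 ≈ 0.0276.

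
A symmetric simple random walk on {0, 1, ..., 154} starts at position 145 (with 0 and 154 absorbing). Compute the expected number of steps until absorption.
E[τ | X_0 = 145] = 1305

Let v_k = E[τ | X_0 = k]. Boundary: v_0 = v_154 = 0. Recurrence: v_k = 1 + (v_{k-1} + v_{k+1})/2 for 1 ≤ k ≤ 153. The particular solution to v_k − (v_{k-1} + v_{k+1})/2 = 1 is v_k = −k^2. Adding homogeneous solution A + B k and matching boundaries gives v_k = k (154 − k). Substituting k = 145: v_145 = 145 · 9 = 1305.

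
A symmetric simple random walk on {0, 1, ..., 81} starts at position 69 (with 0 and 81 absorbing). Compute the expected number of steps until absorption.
E[τ | X_0 = 69] = 828

Let v_k = E[τ | X_0 = k]. Boundary: v_0 = v_81 = 0. Recurrence: v_k = 1 + (v_{k-1} + v_{k+1})/2 for 1 ≤ k ≤ 80. The particular solution to v_k − (v_{k-1} + v_{k+1})/2 = 1 is v_k = −k^2. Adding homogeneous solution A + B k and matching boundaries gives v_k = k (81 − k). Substituting k = 69: v_69 = 69 · 12 = 828.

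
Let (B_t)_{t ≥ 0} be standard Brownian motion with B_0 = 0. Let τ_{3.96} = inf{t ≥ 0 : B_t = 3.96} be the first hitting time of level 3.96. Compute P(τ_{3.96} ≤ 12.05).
P(τ_{3.96} ≤ 12.05) = 2(1 − Φ(3.96/√12.05)) = 2(1 − Φ(1.1408)) ≈ 0.2540

By the reflection principle for standard BM, P(τ_b ≤ t) = 2 · P(B_t ≥ b). Since B_t ~ N(0, t), P(B_t ≥ 3.96) = 1 − Φ(3.96/√t) = 1 − Φ(3.96/√12.05) = 1 − Φ(1.1408) ≈ 0.12698. Doubling: P(τ_{3.96} ≤ 12.05) ≈ 2 · 0.12698 = 0.25396 ≈ 0.2540.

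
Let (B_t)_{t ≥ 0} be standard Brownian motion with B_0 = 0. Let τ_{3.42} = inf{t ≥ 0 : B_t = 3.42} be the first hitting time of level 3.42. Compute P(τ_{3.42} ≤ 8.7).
P(τ_{3.42} ≤ 8.7) = 2(1 − Φ(3.42/√8.7)) = 2(1 − Φ(1.1595)) ≈ 0.2463

By the reflection principle for standard BM, P(τ_b ≤ t) = 2 · P(B_t ≥ b). Since B_t ~ N(0, t), P(B_t ≥ 3.42) = 1 − Φ(3.42/√t) = 1 − Φ(3.42/√8.7) = 1 − Φ(1.1595) ≈ 0.12313. Doubling: P(τ_{3.42} ≤ 8.7) ≈ 2 · 0.12313 = 0.24626 ≈ 0.2463.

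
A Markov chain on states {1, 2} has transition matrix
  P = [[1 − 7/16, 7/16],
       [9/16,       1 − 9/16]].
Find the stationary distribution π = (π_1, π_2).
π_1 = 9/16, π_2 = 7/16

Solve πP = π with π_1 + π_2 = 1. From πP = π: π_1 · (1 − 7/16) + π_2 · 9/16 = π_1 ⇒ π_2 · 9/16 = π_1 · 7/16 ⇒ π_2/π_1 = (7/16)/(9/16) = 7/9. Together with π_1 + π_2 = 1:
  π_1 = (9/16)/(7/16 + 9/16) = (9/16)/(1) = 9/16,
  π_2 = (7/16)/(7/16 + 9/16) = (7/16)/(1) = 7/16.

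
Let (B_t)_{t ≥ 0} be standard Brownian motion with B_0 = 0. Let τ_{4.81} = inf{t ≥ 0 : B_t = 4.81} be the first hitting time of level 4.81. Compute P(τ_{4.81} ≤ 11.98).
P(τ_{4.81} ≤ 11.98) = 2(1 − Φ(4.81/√11.98)) = 2(1 − Φ(1.3897)) ≈ 0.1646

By the reflection principle for standard BM, P(τ_b ≤ t) = 2 · P(B_t ≥ b). Since B_t ~ N(0, t), P(B_t ≥ 4.81) = 1 − Φ(4.81/√t) = 1 − Φ(4.81/√11.98) = 1 − Φ(1.3897) ≈ 0.08231. Doubling: P(τ_{4.81} ≤ 11.98) ≈ 2 · 0.08231 = 0.16462 ≈ 0.1646.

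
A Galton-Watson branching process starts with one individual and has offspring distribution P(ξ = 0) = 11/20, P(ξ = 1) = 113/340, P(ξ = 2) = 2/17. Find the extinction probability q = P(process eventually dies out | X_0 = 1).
q = 1

Mean offspring μ = 0·11/20 + 1·113/340 + 2·2/17 = 193/340 ≤ 1. For μ ≤ 1 with offspring not concentrated at 1, the Galton-Watson process goes extinct almost surely, so q = 1.
(Algebraic check: The pgf is f(s) = 11/20 + 113/340·s + 2/17·s². The extinction probability q is the smallest fixed point of f in [0, 1]. Setting s = f(s):
  2/17·s² + (113/340 − 1)·s + 11/20 = 0
  2/17·s² − (11/20 + 2/17)·s + 11/20 = 0
which factors as (s − 1)·(2/17·s − 11/20) = 0, giving roots s = 1 and s = (11/20)/(2/17) = 187/40. Since 187/40 ≥ 1, the smallest root in [0, 1] is s = 1.)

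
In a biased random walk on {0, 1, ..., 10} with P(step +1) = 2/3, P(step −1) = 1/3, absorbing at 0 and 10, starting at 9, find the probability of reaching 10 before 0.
P(hit 10 before 0) = (1 − (1/2)^9) / (1 − (1/2)^10) = 1022/1023

Let u_k denote P(reach 10 before 0 | start at k). Boundary: u_0 = 0, u_10 = 1. Recurrence: u_k = 2/3·u_{k+1} + 1/3·u_{k-1} for 1 ≤ k ≤ 9. Try u_k = A + B·r^k with r = q/p = (1/3)/(2/3) = 1/2. Substitution satisfies the recurrence; boundary conditions give:
  u_k = (1 − r^k) / (1 − r^N) = (1 − (1/2)^9) / (1 − (1/2)^10) = 1022/1023.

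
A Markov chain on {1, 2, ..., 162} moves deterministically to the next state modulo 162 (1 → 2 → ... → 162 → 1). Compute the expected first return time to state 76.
E[T_76 | X_0 = 76] = 162

The chain cycles deterministically, so starting at state 76 it returns in exactly 162 steps. Equivalently, the stationary distribution is uniform π_j = 1/162 for every state j, so by Kac's formula E[T_76] = 1/π_76 = 162.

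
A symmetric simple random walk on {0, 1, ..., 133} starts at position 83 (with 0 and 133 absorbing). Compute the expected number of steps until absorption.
E[τ | X_0 = 83] = 4150

Let v_k = E[τ | X_0 = k]. Boundary: v_0 = v_133 = 0. Recurrence: v_k = 1 + (v_{k-1} + v_{k+1})/2 for 1 ≤ k ≤ 132. The particular solution to v_k − (v_{k-1} + v_{k+1})/2 = 1 is v_k = −k^2. Adding homogeneous solution A + B k and matching boundaries gives v_k = k (133 − k). Substituting k = 83: v_83 = 83 · 50 = 4150.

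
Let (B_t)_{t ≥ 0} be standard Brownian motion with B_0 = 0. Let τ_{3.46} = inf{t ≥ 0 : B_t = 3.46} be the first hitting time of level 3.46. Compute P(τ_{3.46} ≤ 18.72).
P(τ_{3.46} ≤ 18.72) = 2(1 − Φ(3.46/√18.72)) = 2(1 − Φ(0.7997)) ≈ 0.4239

By the reflection principle for standard BM, P(τ_b ≤ t) = 2 · P(B_t ≥ b). Since B_t ~ N(0, t), P(B_t ≥ 3.46) = 1 − Φ(3.46/√t) = 1 − Φ(3.46/√18.72) = 1 − Φ(0.7997) ≈ 0.21194. Doubling: P(τ_{3.46} ≤ 18.72) ≈ 2 · 0.21194 = 0.42388 ≈ 0.4239.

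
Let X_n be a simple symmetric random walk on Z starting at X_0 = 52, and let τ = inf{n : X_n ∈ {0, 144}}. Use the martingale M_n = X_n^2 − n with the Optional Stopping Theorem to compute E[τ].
E[τ] = 4784

M_n = X_n^2 − n is a martingale (since E[X_{n+1}^2 | F_n] = X_n^2 + 1). By OST (τ has finite mean in a bounded region), E[M_τ] = E[M_0] = X_0^2 − 0 = 52^2 = 2704. Also E[M_τ] = E[X_τ^2] − E[τ]. The walk exits at 0 or 144, with P(hit 144 first) = 52/144, so E[X_τ^2] = 144^2 · 52/144 + 0 = 7488. Thus E[τ] = E[X_τ^2] − E[M_τ] = 7488 − 2704 = 4784 = 52(144 − 52) = 4784.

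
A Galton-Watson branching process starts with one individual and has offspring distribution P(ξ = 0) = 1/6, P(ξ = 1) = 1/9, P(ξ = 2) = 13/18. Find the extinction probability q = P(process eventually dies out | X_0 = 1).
q = 3/13

The pgf is f(s) = 1/6 + 1/9·s + 13/18·s². The extinction probability q is the smallest fixed point of f in [0, 1]. Setting s = f(s):
  13/18·s² + (1/9 − 1)·s + 1/6 = 0
  13/18·s² − (1/6 + 13/18)·s + 1/6 = 0
which factors as (s − 1)·(13/18·s − 1/6) = 0, giving roots s = 1 and s = (1/6)/(13/18) = 3/13.
Mean offspring μ = 1/9 + 2·13/18 = 14/9 > 1 (supercritical), so q < 1. The extinction probability is the smaller root: q = (1/6)/(13/18) = 3/13.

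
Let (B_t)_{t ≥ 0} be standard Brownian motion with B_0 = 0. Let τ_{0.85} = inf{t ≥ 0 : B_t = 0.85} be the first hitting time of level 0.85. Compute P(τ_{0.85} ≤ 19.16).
P(τ_{0.85} ≤ 19.16) = 2(1 − Φ(0.85/√19.16)) = 2(1 − Φ(0.1942)) ≈ 0.8460

By the reflection principle for standard BM, P(τ_b ≤ t) = 2 · P(B_t ≥ b). Since B_t ~ N(0, t), P(B_t ≥ 0.85) = 1 − Φ(0.85/√t) = 1 − Φ(0.85/√19.16) = 1 − Φ(0.1942) ≈ 0.42301. Doubling: P(τ_{0.85} ≤ 19.16) ≈ 2 · 0.42301 = 0.84602 ≈ 0.8460.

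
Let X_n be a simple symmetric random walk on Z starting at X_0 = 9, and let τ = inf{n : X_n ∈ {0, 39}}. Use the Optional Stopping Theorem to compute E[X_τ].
E[X_τ] = 9

X_n is a martingale and τ is a bounded-mean stopping time (indeed τ is finite a.s. with bounded expectation since the walk is in a bounded region). By the OST, E[X_τ] = E[X_0] = 9. Equivalently: E[X_τ] = 39 · P(hit 39 first) + 0 · P(hit 0 first) = 39 · (9/39) = 9.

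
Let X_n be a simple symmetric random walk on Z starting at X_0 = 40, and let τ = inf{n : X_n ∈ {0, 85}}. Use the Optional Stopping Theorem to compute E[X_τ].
E[X_τ] = 40

X_n is a martingale and τ is a bounded-mean stopping time (indeed τ is finite a.s. with bounded expectation since the walk is in a bounded region). By the OST, E[X_τ] = E[X_0] = 40. Equivalently: E[X_τ] = 85 · P(hit 85 first) + 0 · P(hit 0 first) = 85 · (40/85) = 40.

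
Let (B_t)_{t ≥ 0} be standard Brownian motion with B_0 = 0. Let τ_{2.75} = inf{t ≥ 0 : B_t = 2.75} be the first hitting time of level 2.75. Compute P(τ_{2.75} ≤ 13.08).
P(τ_{2.75} ≤ 13.08) = 2(1 − Φ(2.75/√13.08)) = 2(1 − Φ(0.7604)) ≈ 0.4470

By the reflection principle for standard BM, P(τ_b ≤ t) = 2 · P(B_t ≥ b). Since B_t ~ N(0, t), P(B_t ≥ 2.75) = 1 − Φ(2.75/√t) = 1 − Φ(2.75/√13.08) = 1 − Φ(0.7604) ≈ 0.22351. Doubling: P(τ_{2.75} ≤ 13.08) ≈ 2 · 0.22351 = 0.44702 ≈ 0.4470.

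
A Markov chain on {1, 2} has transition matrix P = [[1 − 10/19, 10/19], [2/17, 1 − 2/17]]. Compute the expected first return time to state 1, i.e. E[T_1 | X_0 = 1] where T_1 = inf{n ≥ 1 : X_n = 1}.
E[T_1 | X_0 = 1] = 1/π_1 = 104/19

For an irreducible recurrent Markov chain with stationary distribution π, E[T_i | X_0 = i] = 1/π_i (Kac's formula). Here π_1 = (2/17)/(10/19 + 2/17) = (2/17)/(208/323) = 19/104, so E[T_1 | X_0 = 1] = 1/π_1 = (10/19 + 2/17)/(2/17) = (208/323)/(2/17) = 104/19.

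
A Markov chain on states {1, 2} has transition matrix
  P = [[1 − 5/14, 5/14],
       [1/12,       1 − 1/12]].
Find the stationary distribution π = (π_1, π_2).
π_1 = 7/37, π_2 = 30/37

Solve πP = π with π_1 + π_2 = 1. From πP = π: π_1 · (1 − 5/14) + π_2 · 1/12 = π_1 ⇒ π_2 · 1/12 = π_1 · 5/14 ⇒ π_2/π_1 = (5/14)/(1/12) = 30/7. Together with π_1 + π_2 = 1:
  π_1 = (1/12)/(5/14 + 1/12) = (1/12)/(37/84) = 7/37,
  π_2 = (5/14)/(5/14 + 1/12) = (5/14)/(37/84) = 30/37.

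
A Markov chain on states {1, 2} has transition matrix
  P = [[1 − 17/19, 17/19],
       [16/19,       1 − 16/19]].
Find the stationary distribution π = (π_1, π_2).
π_1 = 16/33, π_2 = 17/33

Solve πP = π with π_1 + π_2 = 1. From πP = π: π_1 · (1 − 17/19) + π_2 · 16/19 = π_1 ⇒ π_2 · 16/19 = π_1 · 17/19 ⇒ π_2/π_1 = (17/19)/(16/19) = 17/16. Together with π_1 + π_2 = 1:
  π_1 = (16/19)/(17/19 + 16/19) = (16/19)/(33/19) = 16/33,
  π_2 = (17/19)/(17/19 + 16/19) = (17/19)/(33/19) = 17/33.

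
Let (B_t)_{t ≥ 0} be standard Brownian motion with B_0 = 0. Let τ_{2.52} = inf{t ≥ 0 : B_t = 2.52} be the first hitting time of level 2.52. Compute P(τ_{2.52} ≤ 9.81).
P(τ_{2.52} ≤ 9.81) = 2(1 − Φ(2.52/√9.81)) = 2(1 − Φ(0.8046)) ≈ 0.4211

By the reflection principle for standard BM, P(τ_b ≤ t) = 2 · P(B_t ≥ b). Since B_t ~ N(0, t), P(B_t ≥ 2.52) = 1 − Φ(2.52/√t) = 1 − Φ(2.52/√9.81) = 1 − Φ(0.8046) ≈ 0.21053. Doubling: P(τ_{2.52} ≤ 9.81) ≈ 2 · 0.21053 = 0.42106 ≈ 0.4211.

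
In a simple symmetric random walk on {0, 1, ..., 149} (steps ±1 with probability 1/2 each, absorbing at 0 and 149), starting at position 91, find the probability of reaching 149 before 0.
P(hit 149 before 0) = 91/149

Let u_k = P(hit 149 before 0 | start at k). Then u_0 = 0, u_149 = 1, and u_k = u_{k-1}/2 + u_{k+1}/2 for 1 ≤ k ≤ 148. This harmonic recurrence is solved by u_k = k/149, giving u_91 = 91/149.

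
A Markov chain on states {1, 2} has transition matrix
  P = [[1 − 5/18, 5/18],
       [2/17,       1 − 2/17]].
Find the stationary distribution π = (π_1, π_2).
π_1 = 36/121, π_2 = 85/121

Solve πP = π with π_1 + π_2 = 1. From πP = π: π_1 · (1 − 5/18) + π_2 · 2/17 = π_1 ⇒ π_2 · 2/17 = π_1 · 5/18 ⇒ π_2/π_1 = (5/18)/(2/17) = 85/36. Together with π_1 + π_2 = 1:
  π_1 = (2/17)/(5/18 + 2/17) = (2/17)/(121/306) = 36/121,
  π_2 = (5/18)/(5/18 + 2/17) = (5/18)/(121/306) = 85/121.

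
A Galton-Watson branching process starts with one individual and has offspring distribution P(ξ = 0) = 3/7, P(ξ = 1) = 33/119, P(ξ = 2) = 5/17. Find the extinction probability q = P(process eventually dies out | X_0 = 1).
q = 1

Mean offspring μ = 0·3/7 + 1·33/119 + 2·5/17 = 103/119 ≤ 1. For μ ≤ 1 with offspring not concentrated at 1, the Galton-Watson process goes extinct almost surely, so q = 1.
(Algebraic check: The pgf is f(s) = 3/7 + 33/119·s + 5/17·s². The extinction probability q is the smallest fixed point of f in [0, 1]. Setting s = f(s):
  5/17·s² + (33/119 − 1)·s + 3/7 = 0
  5/17·s² − (3/7 + 5/17)·s + 3/7 = 0
which factors as (s − 1)·(5/17·s − 3/7) = 0, giving roots s = 1 and s = (3/7)/(5/17) = 51/35. Since 51/35 ≥ 1, the smallest root in [0, 1] is s = 1.)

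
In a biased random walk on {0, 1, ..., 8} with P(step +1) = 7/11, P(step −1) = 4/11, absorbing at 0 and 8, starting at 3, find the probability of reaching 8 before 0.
P(hit 8 before 0) = (1 − (4/7)^3) / (1 − (4/7)^8) = 1563051/1899755

Let u_k denote P(reach 8 before 0 | start at k). Boundary: u_0 = 0, u_8 = 1. Recurrence: u_k = 7/11·u_{k+1} + 4/11·u_{k-1} for 1 ≤ k ≤ 7. Try u_k = A + B·r^k with r = q/p = (4/11)/(7/11) = 4/7. Substitution satisfies the recurrence; boundary conditions give:
  u_k = (1 − r^k) / (1 − r^N) = (1 − (4/7)^3) / (1 − (4/7)^8) = 1563051/1899755.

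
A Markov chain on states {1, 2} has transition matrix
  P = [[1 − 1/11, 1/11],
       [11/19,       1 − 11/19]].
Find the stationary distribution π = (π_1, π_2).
π_1 = 121/140, π_2 = 19/140

Solve πP = π with π_1 + π_2 = 1. From πP = π: π_1 · (1 − 1/11) + π_2 · 11/19 = π_1 ⇒ π_2 · 11/19 = π_1 · 1/11 ⇒ π_2/π_1 = (1/11)/(11/19) = 19/121. Together with π_1 + π_2 = 1:
  π_1 = (11/19)/(1/11 + 11/19) = (11/19)/(140/209) = 121/140,
  π_2 = (1/11)/(1/11 + 11/19) = (1/11)/(140/209) = 19/140.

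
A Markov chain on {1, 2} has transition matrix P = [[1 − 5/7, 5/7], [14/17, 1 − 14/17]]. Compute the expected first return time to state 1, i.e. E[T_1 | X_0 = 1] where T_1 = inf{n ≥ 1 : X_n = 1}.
E[T_1 | X_0 = 1] = 1/π_1 = 183/98

For an irreducible recurrent Markov chain with stationary distribution π, E[T_i | X_0 = i] = 1/π_i (Kac's formula). Here π_1 = (14/17)/(5/7 + 14/17) = (14/17)/(183/119) = 98/183, so E[T_1 | X_0 = 1] = 1/π_1 = (5/7 + 14/17)/(14/17) = (183/119)/(14/17) = 183/98.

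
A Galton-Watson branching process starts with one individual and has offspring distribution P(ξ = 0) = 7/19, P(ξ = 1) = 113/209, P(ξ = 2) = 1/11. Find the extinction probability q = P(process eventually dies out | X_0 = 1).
q = 1

Mean offspring μ = 0·7/19 + 1·113/209 + 2·1/11 = 151/209 ≤ 1. For μ ≤ 1 with offspring not concentrated at 1, the Galton-Watson process goes extinct almost surely, so q = 1.
(Algebraic check: The pgf is f(s) = 7/19 + 113/209·s + 1/11·s². The extinction probability q is the smallest fixed point of f in [0, 1]. Setting s = f(s):
  1/11·s² + (113/209 − 1)·s + 7/19 = 0
  1/11·s² − (7/19 + 1/11)·s + 7/19 = 0
which factors as (s − 1)·(1/11·s − 7/19) = 0, giving roots s = 1 and s = (7/19)/(1/11) = 77/19. Since 77/19 ≥ 1, the smallest root in [0, 1] is s = 1.)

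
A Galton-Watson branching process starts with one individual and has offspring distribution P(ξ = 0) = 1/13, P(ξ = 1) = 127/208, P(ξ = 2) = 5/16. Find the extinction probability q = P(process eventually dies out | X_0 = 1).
q = 16/65

The pgf is f(s) = 1/13 + 127/208·s + 5/16·s². The extinction probability q is the smallest fixed point of f in [0, 1]. Setting s = f(s):
  5/16·s² + (127/208 − 1)·s + 1/13 = 0
  5/16·s² − (1/13 + 5/16)·s + 1/13 = 0
which factors as (s − 1)·(5/16·s − 1/13) = 0, giving roots s = 1 and s = (1/13)/(5/16) = 16/65.
Mean offspring μ = 127/208 + 2·5/16 = 257/208 > 1 (supercritical), so q < 1. The extinction probability is the smaller root: q = (1/13)/(5/16) = 16/65.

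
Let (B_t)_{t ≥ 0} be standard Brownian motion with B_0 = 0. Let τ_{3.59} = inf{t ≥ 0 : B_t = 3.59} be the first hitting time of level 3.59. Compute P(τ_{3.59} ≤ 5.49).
P(τ_{3.59} ≤ 5.49) = 2(1 − Φ(3.59/√5.49)) = 2(1 − Φ(1.5322)) ≈ 0.1255

By the reflection principle for standard BM, P(τ_b ≤ t) = 2 · P(B_t ≥ b). Since B_t ~ N(0, t), P(B_t ≥ 3.59) = 1 − Φ(3.59/√t) = 1 − Φ(3.59/√5.49) = 1 − Φ(1.5322) ≈ 0.06274. Doubling: P(τ_{3.59} ≤ 5.49) ≈ 2 · 0.06274 = 0.12548 ≈ 0.1255.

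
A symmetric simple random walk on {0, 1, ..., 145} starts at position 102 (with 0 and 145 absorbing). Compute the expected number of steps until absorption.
E[τ | X_0 = 102] = 4386

Let v_k = E[τ | X_0 = k]. Boundary: v_0 = v_145 = 0. Recurrence: v_k = 1 + (v_{k-1} + v_{k+1})/2 for 1 ≤ k ≤ 144. The particular solution to v_k − (v_{k-1} + v_{k+1})/2 = 1 is v_k = −k^2. Adding homogeneous solution A + B k and matching boundaries gives v_k = k (145 − k). Substituting k = 102: v_102 = 102 · 43 = 4386.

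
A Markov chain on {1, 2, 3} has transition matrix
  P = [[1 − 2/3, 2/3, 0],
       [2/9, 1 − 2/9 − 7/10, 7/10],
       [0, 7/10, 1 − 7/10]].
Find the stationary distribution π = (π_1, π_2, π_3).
π = (1/7, 3/7, 3/7)

This is a birth-death chain on three states, which satisfies detailed balance: π_1 · P_{12} = π_2 · P_{21} and π_2 · P_{23} = π_3 · P_{32}.
From π_1 · 2/3 = π_2 · 2/9: π_2/π_1 = (2/3)/(2/9) = 3.
From π_2 · 7/10 = π_3 · 7/10: π_3/π_2 = (7/10)/(7/10) = 1.
Take π_1 proportional to 1; then unnormalized π = (1, 3, 3). Normalize by dividing by the sum 7:
  π = (1/7, 3/7, 3/7).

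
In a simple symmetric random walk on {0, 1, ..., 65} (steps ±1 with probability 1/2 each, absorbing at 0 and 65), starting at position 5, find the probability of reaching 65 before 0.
P(hit 65 before 0) = 5/65 = 1/13

Let u_k = P(hit 65 before 0 | start at k). Then u_0 = 0, u_65 = 1, and u_k = u_{k-1}/2 + u_{k+1}/2 for 1 ≤ k ≤ 64. This harmonic recurrence is solved by u_k = k/65, giving u_5 = 5/65 = 1/13.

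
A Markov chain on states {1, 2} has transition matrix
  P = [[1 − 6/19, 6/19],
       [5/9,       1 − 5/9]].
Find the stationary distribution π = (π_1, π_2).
π_1 = 95/149, π_2 = 54/149

Solve πP = π with π_1 + π_2 = 1. From πP = π: π_1 · (1 − 6/19) + π_2 · 5/9 = π_1 ⇒ π_2 · 5/9 = π_1 · 6/19 ⇒ π_2/π_1 = (6/19)/(5/9) = 54/95. Together with π_1 + π_2 = 1:
  π_1 = (5/9)/(6/19 + 5/9) = (5/9)/(149/171) = 95/149,
  π_2 = (6/19)/(6/19 + 5/9) = (6/19)/(149/171) = 54/149.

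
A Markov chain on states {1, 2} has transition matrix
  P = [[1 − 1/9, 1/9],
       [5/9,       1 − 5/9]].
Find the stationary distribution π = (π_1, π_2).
π_1 = 5/6, π_2 = 1/6

Solve πP = π with π_1 + π_2 = 1. From πP = π: π_1 · (1 − 1/9) + π_2 · 5/9 = π_1 ⇒ π_2 · 5/9 = π_1 · 1/9 ⇒ π_2/π_1 = (1/9)/(5/9) = 1/5. Together with π_1 + π_2 = 1:
  π_1 = (5/9)/(1/9 + 5/9) = (5/9)/(2/3) = 5/6,
  π_2 = (1/9)/(1/9 + 5/9) = (1/9)/(2/3) = 1/6.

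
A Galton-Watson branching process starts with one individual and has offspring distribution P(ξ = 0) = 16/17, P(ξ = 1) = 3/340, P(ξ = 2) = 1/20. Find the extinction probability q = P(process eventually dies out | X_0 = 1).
q = 1

Mean offspring μ = 0·16/17 + 1·3/340 + 2·1/20 = 37/340 ≤ 1. For μ ≤ 1 with offspring not concentrated at 1, the Galton-Watson process goes extinct almost surely, so q = 1.
(Algebraic check: The pgf is f(s) = 16/17 + 3/340·s + 1/20·s². The extinction probability q is the smallest fixed point of f in [0, 1]. Setting s = f(s):
  1/20·s² + (3/340 − 1)·s + 16/17 = 0
  1/20·s² − (16/17 + 1/20)·s + 16/17 = 0
which factors as (s − 1)·(1/20·s − 16/17) = 0, giving roots s = 1 and s = (16/17)/(1/20) = 320/17. Since 320/17 ≥ 1, the smallest root in [0, 1] is s = 1.)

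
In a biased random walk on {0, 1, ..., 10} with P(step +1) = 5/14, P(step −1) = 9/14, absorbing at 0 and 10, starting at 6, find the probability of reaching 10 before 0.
P(hit 10 before 0) = (1 − (9/5)^6) / (1 − (9/5)^10) = 5756875/62089621

Let u_k denote P(reach 10 before 0 | start at k). Boundary: u_0 = 0, u_10 = 1. Recurrence: u_k = 5/14·u_{k+1} + 9/14·u_{k-1} for 1 ≤ k ≤ 9. Try u_k = A + B·r^k with r = q/p = (9/14)/(5/14) = 9/5. Substitution satisfies the recurrence; boundary conditions give:
  u_k = (1 − r^k) / (1 − r^N) = (1 − (9/5)^6) / (1 − (9/5)^10) = 5756875/62089621.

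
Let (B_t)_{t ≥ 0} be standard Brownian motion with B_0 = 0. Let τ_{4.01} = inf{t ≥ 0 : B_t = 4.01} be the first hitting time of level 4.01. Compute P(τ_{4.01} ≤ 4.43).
P(τ_{4.01} ≤ 4.43) = 2(1 − Φ(4.01/√4.43)) = 2(1 − Φ(1.9052)) ≈ 0.0568

By the reflection principle for standard BM, P(τ_b ≤ t) = 2 · P(B_t ≥ b). Since B_t ~ N(0, t), P(B_t ≥ 4.01) = 1 − Φ(4.01/√t) = 1 − Φ(4.01/√4.43) = 1 − Φ(1.9052) ≈ 0.02838. Doubling: P(τ_{4.01} ≤ 4.43) ≈ 2 · 0.02838 = 0.05676 ≈ 0.0568.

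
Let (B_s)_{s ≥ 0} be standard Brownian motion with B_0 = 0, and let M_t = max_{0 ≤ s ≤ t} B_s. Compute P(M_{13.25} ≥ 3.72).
P(M_{13.25} ≥ 3.72) = 2·P(B_{13.25} ≥ 3.72) = 2(1 − Φ(3.72/√13.25)) ≈ 0.3068

By the reflection principle for Brownian motion, P(M_t ≥ a) = 2 · P(B_t ≥ a) for a ≥ 0. Since B_t ~ N(0, t), P(B_t ≥ 3.72) = 1 − Φ(3.72/√t) = 1 − Φ(3.72/√13.25) = 1 − Φ(1.0220). So
  P(M_{13.25} ≥ 3.72) = 2(1 − Φ(1.0220)) ≈ 0.3068.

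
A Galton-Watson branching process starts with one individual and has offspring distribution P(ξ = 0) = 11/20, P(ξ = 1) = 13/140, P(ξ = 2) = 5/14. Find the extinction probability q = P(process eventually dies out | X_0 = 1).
q = 1

Mean offspring μ = 0·11/20 + 1·13/140 + 2·5/14 = 113/140 ≤ 1. For μ ≤ 1 with offspring not concentrated at 1, the Galton-Watson process goes extinct almost surely, so q = 1.
(Algebraic check: The pgf is f(s) = 11/20 + 13/140·s + 5/14·s². The extinction probability q is the smallest fixed point of f in [0, 1]. Setting s = f(s):
  5/14·s² + (13/140 − 1)·s + 11/20 = 0
  5/14·s² − (11/20 + 5/14)·s + 11/20 = 0
which factors as (s − 1)·(5/14·s − 11/20) = 0, giving roots s = 1 and s = (11/20)/(5/14) = 77/50. Since 77/50 ≥ 1, the smallest root in [0, 1] is s = 1.)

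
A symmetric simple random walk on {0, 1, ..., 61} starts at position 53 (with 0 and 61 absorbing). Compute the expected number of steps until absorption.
E[τ | X_0 = 53] = 424

Let v_k = E[τ | X_0 = k]. Boundary: v_0 = v_61 = 0. Recurrence: v_k = 1 + (v_{k-1} + v_{k+1})/2 for 1 ≤ k ≤ 60. The particular solution to v_k − (v_{k-1} + v_{k+1})/2 = 1 is v_k = −k^2. Adding homogeneous solution A + B k and matching boundaries gives v_k = k (61 − k). Substituting k = 53: v_53 = 53 · 8 = 424.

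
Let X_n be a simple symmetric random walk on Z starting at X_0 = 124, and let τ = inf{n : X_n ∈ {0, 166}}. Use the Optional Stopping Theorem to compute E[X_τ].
E[X_τ] = 124

X_n is a martingale and τ is a bounded-mean stopping time (indeed τ is finite a.s. with bounded expectation since the walk is in a bounded region). By the OST, E[X_τ] = E[X_0] = 124. Equivalently: E[X_τ] = 166 · P(hit 166 first) + 0 · P(hit 0 first) = 166 · (124/166) = 124.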